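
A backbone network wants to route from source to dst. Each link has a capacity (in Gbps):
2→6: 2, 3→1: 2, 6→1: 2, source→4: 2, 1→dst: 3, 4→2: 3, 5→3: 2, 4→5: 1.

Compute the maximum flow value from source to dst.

Augment source→4→5→3→1→dst: bottleneck 1. Total 1.
Augment source→4→2→6→1→dst: bottleneck 1. Total 2.
No augmenting path remains in the residual graph.

2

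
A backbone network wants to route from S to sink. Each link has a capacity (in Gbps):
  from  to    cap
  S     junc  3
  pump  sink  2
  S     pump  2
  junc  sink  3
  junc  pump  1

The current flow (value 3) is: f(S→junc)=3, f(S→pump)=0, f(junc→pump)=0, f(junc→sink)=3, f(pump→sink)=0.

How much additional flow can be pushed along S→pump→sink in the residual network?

Residual capacities along the path: S→pump: 2, pump→sink: 2.
Minimum is 2.

2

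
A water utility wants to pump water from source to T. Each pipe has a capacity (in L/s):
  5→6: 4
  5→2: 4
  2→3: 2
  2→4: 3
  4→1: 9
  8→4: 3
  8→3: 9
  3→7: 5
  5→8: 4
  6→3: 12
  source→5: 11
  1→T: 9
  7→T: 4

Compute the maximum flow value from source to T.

Augment source→5→6→3→7→T: bottleneck 4. Total 4.
Augment source→5→8→4→1→T: bottleneck 3. Total 7.
Augment source→5→2→4→1→T: bottleneck 3. Total 10.
No augmenting path remains in the residual graph.

10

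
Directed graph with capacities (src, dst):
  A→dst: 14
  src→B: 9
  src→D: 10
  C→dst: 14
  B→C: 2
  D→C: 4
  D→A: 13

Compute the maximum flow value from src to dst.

12

Augment src→D→A→dst: bottleneck 10. Total 10.
Augment src→B→C→dst: bottleneck 2. Total 12.
No augmenting path remains in the residual graph.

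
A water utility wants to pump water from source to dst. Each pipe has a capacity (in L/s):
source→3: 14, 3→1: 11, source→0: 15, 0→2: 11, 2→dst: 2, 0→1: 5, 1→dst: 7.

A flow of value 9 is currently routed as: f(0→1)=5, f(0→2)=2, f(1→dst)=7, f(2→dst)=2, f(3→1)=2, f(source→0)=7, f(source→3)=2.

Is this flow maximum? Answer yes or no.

Yes

Residual reachable from source: {0, 1, 2, 3, source}; dst is not reachable.
Saturated cut: 2→dst, 1→dst with total capacity 9 = current flow value. Flow is maximum.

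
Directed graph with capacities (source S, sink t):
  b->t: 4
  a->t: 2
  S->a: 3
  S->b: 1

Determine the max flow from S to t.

Augment S->b->t: bottleneck 1. Total 1.
Augment S->a->t: bottleneck 2. Total 3.
No augmenting path remains in the residual graph.

3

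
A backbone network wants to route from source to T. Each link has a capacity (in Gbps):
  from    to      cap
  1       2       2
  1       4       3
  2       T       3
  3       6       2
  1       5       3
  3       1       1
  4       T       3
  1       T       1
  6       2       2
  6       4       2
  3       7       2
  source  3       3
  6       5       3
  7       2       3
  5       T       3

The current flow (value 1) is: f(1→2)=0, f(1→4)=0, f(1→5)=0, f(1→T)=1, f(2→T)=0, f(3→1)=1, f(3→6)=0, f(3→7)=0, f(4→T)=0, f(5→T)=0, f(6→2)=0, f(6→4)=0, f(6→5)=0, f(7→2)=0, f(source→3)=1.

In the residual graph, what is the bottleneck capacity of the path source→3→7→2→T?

2

Residual capacities along the path: source→3: 2, 3→7: 2, 7→2: 3, 2→T: 3.
Minimum is 2.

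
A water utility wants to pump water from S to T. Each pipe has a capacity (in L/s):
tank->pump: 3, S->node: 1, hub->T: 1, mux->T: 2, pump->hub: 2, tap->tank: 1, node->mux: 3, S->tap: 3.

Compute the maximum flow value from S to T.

Augment S->node->mux->T: bottleneck 1. Total 1.
Augment S->tap->tank->pump->hub->T: bottleneck 1. Total 2.
No augmenting path remains in the residual graph.

2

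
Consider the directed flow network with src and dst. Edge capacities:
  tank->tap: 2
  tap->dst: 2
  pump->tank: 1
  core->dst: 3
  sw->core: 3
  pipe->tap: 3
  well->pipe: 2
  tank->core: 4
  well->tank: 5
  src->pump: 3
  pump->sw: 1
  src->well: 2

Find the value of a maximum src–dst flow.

4

Augment src->well->pipe->tap->dst: bottleneck 2. Total 2.
Augment src->pump->tank->core->dst: bottleneck 1. Total 3.
Augment src->pump->sw->core->dst: bottleneck 1. Total 4.
No augmenting path remains in the residual graph.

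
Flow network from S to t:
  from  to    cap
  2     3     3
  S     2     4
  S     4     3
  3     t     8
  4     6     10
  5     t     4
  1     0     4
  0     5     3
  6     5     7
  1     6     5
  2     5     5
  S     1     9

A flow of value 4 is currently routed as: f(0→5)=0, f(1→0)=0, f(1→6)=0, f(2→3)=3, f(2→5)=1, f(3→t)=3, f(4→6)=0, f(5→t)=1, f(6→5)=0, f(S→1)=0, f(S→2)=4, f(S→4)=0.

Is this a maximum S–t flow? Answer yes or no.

Residual path S→4→6→5→t has bottleneck 3 > 0.
Pushing 3 along it raises the flow to 7, so the given flow is not maximum.

No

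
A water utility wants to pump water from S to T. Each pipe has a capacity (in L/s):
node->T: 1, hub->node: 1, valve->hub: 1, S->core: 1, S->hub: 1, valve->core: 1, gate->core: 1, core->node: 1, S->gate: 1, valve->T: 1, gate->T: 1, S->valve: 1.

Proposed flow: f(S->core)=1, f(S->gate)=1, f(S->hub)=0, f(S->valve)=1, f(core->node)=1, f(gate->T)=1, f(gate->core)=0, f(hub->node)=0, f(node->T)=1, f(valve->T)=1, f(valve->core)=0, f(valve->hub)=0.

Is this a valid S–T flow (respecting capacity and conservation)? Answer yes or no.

Every edge has 0 ≤ f(e) ≤ cap(e).
At each intermediate node, inflow equals outflow.

Yes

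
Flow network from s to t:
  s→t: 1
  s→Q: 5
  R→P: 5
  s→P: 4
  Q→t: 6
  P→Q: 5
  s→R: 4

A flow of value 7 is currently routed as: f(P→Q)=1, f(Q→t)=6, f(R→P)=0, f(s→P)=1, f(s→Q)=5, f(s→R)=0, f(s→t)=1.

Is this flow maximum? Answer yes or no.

Residual reachable from s: {P, Q, R, s}; t is not reachable.
Saturated cut: s→t, Q→t with total capacity 7 = current flow value. Flow is maximum.

Yes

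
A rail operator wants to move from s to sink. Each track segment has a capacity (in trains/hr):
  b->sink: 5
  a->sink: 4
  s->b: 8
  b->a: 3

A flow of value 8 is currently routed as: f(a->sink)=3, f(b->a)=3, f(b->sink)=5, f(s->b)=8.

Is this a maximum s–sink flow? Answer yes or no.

Yes

Residual reachable from s: {s}; sink is not reachable.
Saturated cut: s->b with total capacity 8 = current flow value. Flow is maximum.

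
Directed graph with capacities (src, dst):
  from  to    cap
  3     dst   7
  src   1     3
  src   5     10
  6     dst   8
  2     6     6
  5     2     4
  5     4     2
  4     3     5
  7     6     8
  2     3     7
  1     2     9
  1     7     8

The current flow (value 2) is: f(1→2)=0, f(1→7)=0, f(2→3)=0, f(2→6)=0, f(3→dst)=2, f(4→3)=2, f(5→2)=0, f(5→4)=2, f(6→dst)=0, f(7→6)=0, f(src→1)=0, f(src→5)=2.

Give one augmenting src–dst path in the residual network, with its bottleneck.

Residual along src→5→2→3→dst: src→5: 8, 5→2: 4, 2→3: 7, 3→dst: 5.
Bottleneck = min = 4.

src→5→2→3→dst, bottleneck 4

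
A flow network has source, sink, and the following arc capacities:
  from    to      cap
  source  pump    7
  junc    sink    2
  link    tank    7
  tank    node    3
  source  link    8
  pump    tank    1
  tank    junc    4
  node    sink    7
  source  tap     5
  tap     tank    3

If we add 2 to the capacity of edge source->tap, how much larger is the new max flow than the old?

0

Original max flow = 5.
Edge source->tap does not cross the min cut (source side {junc, link, pump, source, tank, tap}), so extra capacity there cannot help.
New max flow = 5. Increase = 0.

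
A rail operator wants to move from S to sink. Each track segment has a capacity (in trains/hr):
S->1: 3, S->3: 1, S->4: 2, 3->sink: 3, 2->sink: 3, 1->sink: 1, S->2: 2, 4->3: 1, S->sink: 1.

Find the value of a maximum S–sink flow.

Augment S->sink: bottleneck 1. Total 1.
Augment S->2->sink: bottleneck 2. Total 3.
Augment S->3->sink: bottleneck 1. Total 4.
Augment S->1->sink: bottleneck 1. Total 5.
Augment S->4->3->sink: bottleneck 1. Total 6.
No augmenting path remains in the residual graph.

6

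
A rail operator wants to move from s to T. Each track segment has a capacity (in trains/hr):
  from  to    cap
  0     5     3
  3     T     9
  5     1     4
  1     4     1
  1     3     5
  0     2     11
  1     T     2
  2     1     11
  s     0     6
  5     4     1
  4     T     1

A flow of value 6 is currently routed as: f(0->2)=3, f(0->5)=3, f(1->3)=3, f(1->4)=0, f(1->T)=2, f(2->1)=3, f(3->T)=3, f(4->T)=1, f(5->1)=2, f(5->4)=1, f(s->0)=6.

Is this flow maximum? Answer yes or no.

Residual reachable from s: {s}; T is not reachable.
Saturated cut: s->0 with total capacity 6 = current flow value. Flow is maximum.

Yes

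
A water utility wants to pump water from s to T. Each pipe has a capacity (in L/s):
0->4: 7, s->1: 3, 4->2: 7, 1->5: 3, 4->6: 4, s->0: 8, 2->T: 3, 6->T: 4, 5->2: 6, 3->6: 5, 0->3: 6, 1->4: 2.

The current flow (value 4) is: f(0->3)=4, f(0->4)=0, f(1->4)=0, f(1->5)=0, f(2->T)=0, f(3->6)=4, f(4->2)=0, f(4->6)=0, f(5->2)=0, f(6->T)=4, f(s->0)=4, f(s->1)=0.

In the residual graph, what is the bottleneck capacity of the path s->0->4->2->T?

Residual capacities along the path: s->0: 4, 0->4: 7, 4->2: 7, 2->T: 3.
Minimum is 3.

3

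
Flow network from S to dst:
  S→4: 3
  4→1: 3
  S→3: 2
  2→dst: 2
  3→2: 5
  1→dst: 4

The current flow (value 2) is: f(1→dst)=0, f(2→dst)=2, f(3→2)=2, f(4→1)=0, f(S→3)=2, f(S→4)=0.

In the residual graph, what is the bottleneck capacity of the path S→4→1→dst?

3

Residual capacities along the path: S→4: 3, 4→1: 3, 1→dst: 4.
Minimum is 3.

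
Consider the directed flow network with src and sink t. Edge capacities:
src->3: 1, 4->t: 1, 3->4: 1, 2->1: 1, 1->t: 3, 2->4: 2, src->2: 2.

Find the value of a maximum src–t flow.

Augment src->3->4->t: bottleneck 1. Total 1.
Augment src->2->1->t: bottleneck 1. Total 2.
No augmenting path remains in the residual graph.

2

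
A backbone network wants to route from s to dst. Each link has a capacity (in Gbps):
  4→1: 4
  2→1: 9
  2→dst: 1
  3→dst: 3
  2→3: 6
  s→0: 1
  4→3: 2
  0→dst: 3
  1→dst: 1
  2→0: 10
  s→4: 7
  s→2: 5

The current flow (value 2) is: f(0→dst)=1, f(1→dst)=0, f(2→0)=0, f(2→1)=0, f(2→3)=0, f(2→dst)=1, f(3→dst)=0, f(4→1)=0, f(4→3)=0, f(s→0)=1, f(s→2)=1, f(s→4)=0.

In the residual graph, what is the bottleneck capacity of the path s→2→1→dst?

Residual capacities along the path: s→2: 4, 2→1: 9, 1→dst: 1.
Minimum is 1.

1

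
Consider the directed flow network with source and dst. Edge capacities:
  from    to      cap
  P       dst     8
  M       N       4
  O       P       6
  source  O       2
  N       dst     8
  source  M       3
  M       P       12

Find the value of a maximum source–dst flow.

Augment source->O->P->dst: bottleneck 2. Total 2.
Augment source->M->P->dst: bottleneck 3. Total 5.
No augmenting path remains in the residual graph.

5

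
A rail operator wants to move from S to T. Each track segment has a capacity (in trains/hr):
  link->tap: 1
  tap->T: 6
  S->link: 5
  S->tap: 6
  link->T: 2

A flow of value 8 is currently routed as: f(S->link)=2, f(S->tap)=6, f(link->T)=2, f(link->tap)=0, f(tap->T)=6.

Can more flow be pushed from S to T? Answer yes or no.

Residual reachable from S: {S, link, tap}; T is not reachable.
Saturated cut: link->T, tap->T with total capacity 8 = current flow value. Flow is maximum.

No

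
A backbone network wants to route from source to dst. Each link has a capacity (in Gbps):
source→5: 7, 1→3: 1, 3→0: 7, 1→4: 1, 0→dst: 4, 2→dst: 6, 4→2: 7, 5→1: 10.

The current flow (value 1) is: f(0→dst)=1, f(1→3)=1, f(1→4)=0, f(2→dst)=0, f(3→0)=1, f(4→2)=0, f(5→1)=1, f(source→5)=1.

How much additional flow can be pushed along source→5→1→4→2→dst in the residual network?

Residual capacities along the path: source→5: 6, 5→1: 9, 1→4: 1, 4→2: 7, 2→dst: 6.
Minimum is 1.

1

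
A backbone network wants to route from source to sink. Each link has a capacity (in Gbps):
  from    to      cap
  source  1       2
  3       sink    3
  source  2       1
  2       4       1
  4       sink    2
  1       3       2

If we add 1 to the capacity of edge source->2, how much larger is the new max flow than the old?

0

Original max flow = 3.
Even with extra capacity on source->2, another cut of capacity 3 remains binding.
New max flow = 3. Increase = 0.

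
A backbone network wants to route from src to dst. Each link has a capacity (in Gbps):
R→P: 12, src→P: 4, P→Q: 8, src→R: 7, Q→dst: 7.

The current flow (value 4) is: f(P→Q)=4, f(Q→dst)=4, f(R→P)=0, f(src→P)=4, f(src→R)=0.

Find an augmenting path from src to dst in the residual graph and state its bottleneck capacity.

src→R→P→Q→dst, bottleneck 3

Residual along src→R→P→Q→dst: src→R: 7, R→P: 12, P→Q: 4, Q→dst: 3.
Bottleneck = min = 3.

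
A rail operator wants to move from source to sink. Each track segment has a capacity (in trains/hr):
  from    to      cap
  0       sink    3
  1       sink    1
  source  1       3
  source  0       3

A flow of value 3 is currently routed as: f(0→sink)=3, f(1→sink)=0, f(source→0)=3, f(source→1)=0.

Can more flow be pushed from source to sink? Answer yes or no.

Residual path source→1→sink has bottleneck 1 > 0.
Pushing 1 along it raises the flow to 4, so the given flow is not maximum.

Yes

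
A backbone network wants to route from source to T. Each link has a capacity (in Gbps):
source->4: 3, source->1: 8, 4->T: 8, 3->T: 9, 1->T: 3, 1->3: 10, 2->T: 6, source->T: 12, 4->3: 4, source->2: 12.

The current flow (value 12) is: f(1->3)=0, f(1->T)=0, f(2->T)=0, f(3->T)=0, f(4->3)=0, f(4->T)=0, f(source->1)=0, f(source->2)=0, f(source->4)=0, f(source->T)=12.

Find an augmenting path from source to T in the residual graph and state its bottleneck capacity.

source->4->T, bottleneck 3

Residual along source->4->T: source->4: 3, 4->T: 8.
Bottleneck = min = 3.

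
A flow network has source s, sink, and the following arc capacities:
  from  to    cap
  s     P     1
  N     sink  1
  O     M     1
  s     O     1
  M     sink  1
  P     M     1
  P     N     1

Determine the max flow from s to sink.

Augment s->P->N->sink: bottleneck 1. Total 1.
Augment s->O->M->sink: bottleneck 1. Total 2.
No augmenting path remains in the residual graph.

2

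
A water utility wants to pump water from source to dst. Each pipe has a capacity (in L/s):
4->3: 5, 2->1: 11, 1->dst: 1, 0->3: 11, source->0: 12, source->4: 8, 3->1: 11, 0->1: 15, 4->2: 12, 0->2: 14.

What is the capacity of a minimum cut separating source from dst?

Max flow = 1 (via 1 augmenting path).
In the residual at optimum, the set reachable from source is {0, 1, 2, 3, 4, source}.
Cut edges: 1->dst (cap 1). Sum = 1.

1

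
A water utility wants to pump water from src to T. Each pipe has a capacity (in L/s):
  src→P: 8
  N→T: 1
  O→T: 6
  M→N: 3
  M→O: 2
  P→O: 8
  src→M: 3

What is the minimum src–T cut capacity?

7

Max flow = 7 (via 2 augmenting paths).
In the residual at optimum, the set reachable from src is {M, N, O, P, src}.
Cut edges: O→T (cap 6), N→T (cap 1). Sum = 7.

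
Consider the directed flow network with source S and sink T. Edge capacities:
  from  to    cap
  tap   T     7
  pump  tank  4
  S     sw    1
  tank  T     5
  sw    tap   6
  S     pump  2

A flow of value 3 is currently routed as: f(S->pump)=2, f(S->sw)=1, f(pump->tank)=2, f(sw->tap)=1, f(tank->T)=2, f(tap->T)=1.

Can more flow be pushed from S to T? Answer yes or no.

No

Residual reachable from S: {S}; T is not reachable.
Saturated cut: S->pump, S->sw with total capacity 3 = current flow value. Flow is maximum.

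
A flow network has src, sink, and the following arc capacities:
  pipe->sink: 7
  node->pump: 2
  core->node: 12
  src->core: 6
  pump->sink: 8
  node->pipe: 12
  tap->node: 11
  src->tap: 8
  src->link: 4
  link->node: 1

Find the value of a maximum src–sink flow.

Augment src->link->node->pump->sink: bottleneck 1. Total 1.
Augment src->core->node->pump->sink: bottleneck 1. Total 2.
Augment src->core->node->pipe->sink: bottleneck 5. Total 7.
Augment src->tap->node->pipe->sink: bottleneck 2. Total 9.
No augmenting path remains in the residual graph.

9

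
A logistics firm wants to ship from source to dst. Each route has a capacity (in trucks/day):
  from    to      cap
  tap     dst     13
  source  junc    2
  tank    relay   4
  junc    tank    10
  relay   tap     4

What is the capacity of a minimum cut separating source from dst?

2

Max flow = 2 (via 1 augmenting path).
In the residual at optimum, the set reachable from source is {source}.
Cut edges: source→junc (cap 2). Sum = 2.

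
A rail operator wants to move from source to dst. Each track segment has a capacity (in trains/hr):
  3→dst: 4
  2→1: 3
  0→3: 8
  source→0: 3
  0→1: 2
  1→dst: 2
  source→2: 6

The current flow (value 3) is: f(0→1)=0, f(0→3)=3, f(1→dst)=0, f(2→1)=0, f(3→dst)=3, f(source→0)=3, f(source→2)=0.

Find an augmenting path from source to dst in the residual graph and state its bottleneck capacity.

Residual along source→2→1→dst: source→2: 6, 2→1: 3, 1→dst: 2.
Bottleneck = min = 2.

source→2→1→dst, bottleneck 2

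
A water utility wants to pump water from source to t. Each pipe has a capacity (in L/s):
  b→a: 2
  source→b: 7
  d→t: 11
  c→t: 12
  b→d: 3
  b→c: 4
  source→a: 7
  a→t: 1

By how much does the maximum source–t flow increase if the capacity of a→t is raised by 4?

4

Original max flow = 8.
After raising cap(a→t), augmenting paths through that edge carry 4 more units.
New max flow = 12. Increase = 4.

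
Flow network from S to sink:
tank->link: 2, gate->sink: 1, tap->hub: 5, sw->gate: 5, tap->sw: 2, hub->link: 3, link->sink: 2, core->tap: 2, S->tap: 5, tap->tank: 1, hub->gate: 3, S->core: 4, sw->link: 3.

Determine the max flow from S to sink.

3

Augment S->tap->hub->gate->sink: bottleneck 1. Total 1.
Augment S->tap->hub->link->sink: bottleneck 2. Total 3.
No augmenting path remains in the residual graph.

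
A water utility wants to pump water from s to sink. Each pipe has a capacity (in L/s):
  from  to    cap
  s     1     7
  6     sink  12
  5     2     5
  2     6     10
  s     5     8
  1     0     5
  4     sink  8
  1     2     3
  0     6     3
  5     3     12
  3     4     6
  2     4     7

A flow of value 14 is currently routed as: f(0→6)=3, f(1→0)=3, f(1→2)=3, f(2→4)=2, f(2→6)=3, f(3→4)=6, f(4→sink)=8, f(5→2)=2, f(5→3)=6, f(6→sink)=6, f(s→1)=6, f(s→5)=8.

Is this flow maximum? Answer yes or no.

Residual reachable from s: {0, 1, s}; sink is not reachable.
Saturated cut: s→5, 1→2, 0→6 with total capacity 14 = current flow value. Flow is maximum.

Yes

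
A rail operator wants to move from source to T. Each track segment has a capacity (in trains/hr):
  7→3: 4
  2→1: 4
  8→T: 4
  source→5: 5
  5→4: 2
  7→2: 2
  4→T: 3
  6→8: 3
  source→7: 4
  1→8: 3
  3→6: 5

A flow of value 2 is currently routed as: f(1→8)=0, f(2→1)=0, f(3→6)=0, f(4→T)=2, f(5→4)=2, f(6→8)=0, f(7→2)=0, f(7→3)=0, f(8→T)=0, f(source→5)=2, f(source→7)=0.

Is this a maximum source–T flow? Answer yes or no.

No

Residual path source→7→2→1→8→T has bottleneck 2 > 0.
Pushing 2 along it raises the flow to 4, so the given flow is not maximum.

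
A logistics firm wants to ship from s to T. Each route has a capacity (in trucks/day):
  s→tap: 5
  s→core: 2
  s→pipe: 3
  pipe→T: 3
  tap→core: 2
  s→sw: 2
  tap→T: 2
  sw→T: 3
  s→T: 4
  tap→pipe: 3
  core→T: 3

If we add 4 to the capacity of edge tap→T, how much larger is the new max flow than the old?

2

Original max flow = 14.
After raising cap(tap→T), augmenting paths through that edge carry 2 more units.
New max flow = 16. Increase = 2.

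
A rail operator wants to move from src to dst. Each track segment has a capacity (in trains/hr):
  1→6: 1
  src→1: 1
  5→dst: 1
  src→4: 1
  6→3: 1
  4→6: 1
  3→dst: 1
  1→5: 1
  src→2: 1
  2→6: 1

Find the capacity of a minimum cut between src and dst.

2

Max flow = 2 (via 2 augmenting paths).
In the residual at optimum, the set reachable from src is {2, 4, 6, src}.
Cut edges: src→1 (cap 1), 6→3 (cap 1). Sum = 2.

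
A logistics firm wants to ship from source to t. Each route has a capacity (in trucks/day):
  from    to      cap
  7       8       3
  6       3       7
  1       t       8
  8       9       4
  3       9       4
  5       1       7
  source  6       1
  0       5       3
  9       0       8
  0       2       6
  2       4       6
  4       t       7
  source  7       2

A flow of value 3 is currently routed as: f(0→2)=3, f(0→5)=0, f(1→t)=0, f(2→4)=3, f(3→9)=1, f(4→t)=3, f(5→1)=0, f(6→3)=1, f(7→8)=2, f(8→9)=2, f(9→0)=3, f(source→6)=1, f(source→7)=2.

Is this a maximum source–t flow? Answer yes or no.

Yes

Residual reachable from source: {source}; t is not reachable.
Saturated cut: source→6, source→7 with total capacity 3 = current flow value. Flow is maximum.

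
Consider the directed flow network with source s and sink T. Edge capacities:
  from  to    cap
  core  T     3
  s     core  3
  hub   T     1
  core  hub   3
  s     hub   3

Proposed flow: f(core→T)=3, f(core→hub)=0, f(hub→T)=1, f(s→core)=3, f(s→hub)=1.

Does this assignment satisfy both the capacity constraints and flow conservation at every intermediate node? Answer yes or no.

Every edge has 0 ≤ f(e) ≤ cap(e).
At each intermediate node, inflow equals outflow.

Yes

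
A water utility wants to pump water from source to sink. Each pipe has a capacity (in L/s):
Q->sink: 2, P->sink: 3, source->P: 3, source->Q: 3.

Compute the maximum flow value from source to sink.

Augment source->Q->sink: bottleneck 2. Total 2.
Augment source->P->sink: bottleneck 3. Total 5.
No augmenting path remains in the residual graph.

5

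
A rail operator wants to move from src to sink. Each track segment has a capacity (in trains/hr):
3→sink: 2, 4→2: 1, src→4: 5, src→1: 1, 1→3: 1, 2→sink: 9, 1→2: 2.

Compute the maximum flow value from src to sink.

2

Augment src→1→3→sink: bottleneck 1. Total 1.
Augment src→4→2→sink: bottleneck 1. Total 2.
No augmenting path remains in the residual graph.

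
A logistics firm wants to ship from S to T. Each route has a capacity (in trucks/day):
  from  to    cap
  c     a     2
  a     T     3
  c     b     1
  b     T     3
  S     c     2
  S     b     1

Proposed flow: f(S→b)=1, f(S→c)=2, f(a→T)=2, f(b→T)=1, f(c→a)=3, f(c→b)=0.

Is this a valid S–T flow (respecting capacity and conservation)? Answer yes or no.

No

Capacity violated on c→a: flow 3 > capacity 2.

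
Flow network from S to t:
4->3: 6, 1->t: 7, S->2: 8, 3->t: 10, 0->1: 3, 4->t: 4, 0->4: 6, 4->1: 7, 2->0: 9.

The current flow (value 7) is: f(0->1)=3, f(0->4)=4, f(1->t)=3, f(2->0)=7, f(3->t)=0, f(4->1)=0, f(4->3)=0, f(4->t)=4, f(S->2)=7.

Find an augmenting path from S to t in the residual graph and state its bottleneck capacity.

Residual along S->2->0->4->3->t: S->2: 1, 2->0: 2, 0->4: 2, 4->3: 6, 3->t: 10.
Bottleneck = min = 1.

S->2->0->4->3->t, bottleneck 1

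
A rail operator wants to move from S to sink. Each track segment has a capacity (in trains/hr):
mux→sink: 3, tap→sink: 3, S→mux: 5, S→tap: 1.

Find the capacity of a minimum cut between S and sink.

4

Max flow = 4 (via 2 augmenting paths).
In the residual at optimum, the set reachable from S is {S, mux}.
Cut edges: S→tap (cap 1), mux→sink (cap 3). Sum = 4.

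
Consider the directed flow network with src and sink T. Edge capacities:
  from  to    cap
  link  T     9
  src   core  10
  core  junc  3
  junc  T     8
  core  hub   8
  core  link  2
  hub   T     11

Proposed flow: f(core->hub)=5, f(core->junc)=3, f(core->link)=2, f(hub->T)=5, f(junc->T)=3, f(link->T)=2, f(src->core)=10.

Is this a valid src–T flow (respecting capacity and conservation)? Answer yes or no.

Every edge has 0 ≤ f(e) ≤ cap(e).
At each intermediate node, inflow equals outflow.

Yes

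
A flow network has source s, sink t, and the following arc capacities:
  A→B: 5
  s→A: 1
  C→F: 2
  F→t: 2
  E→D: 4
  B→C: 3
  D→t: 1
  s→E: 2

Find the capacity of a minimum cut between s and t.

Max flow = 2 (via 2 augmenting paths).
In the residual at optimum, the set reachable from s is {D, E, s}.
Cut edges: s→A (cap 1), D→t (cap 1). Sum = 2.

2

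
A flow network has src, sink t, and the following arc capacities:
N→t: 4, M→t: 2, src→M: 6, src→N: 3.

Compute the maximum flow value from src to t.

Augment src→N→t: bottleneck 3. Total 3.
Augment src→M→t: bottleneck 2. Total 5.
No augmenting path remains in the residual graph.

5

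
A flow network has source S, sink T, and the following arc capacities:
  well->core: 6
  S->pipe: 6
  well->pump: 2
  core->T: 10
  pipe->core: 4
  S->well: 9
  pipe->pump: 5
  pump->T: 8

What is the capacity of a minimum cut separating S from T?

14

Max flow = 14 (via 4 augmenting paths).
In the residual at optimum, the set reachable from S is {S, well}.
Cut edges: S->pipe (cap 6), well->pump (cap 2), well->core (cap 6). Sum = 14.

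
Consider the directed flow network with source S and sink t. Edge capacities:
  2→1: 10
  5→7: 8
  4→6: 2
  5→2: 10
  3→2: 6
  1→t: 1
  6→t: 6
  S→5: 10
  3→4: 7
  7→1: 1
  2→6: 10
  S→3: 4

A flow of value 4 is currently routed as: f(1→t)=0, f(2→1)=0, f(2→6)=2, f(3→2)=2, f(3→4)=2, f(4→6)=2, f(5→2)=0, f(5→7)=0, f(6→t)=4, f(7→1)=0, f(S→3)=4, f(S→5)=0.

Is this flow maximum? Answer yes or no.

No

Residual path S→5→2→6→t has bottleneck 2 > 0.
Pushing 2 along it raises the flow to 6, so the given flow is not maximum.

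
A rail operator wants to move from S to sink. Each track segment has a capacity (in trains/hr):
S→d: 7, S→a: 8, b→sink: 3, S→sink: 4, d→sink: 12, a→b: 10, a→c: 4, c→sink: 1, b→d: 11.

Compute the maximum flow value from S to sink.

Augment S→sink: bottleneck 4. Total 4.
Augment S→d→sink: bottleneck 7. Total 11.
Augment S→a→b→sink: bottleneck 3. Total 14.
Augment S→a→c→sink: bottleneck 1. Total 15.
Augment S→a→b→d→sink: bottleneck 4. Total 19.
No augmenting path remains in the residual graph.

19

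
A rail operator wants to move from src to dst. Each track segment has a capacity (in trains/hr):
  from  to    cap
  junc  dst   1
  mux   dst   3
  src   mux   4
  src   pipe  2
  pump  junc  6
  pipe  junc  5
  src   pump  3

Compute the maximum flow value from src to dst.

4

Augment src->mux->dst: bottleneck 3. Total 3.
Augment src->pipe->junc->dst: bottleneck 1. Total 4.
No augmenting path remains in the residual graph.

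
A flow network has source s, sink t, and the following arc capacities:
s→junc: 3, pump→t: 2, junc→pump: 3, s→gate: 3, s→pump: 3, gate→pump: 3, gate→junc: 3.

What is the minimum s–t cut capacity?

Max flow = 2 (via 1 augmenting path).
In the residual at optimum, the set reachable from s is {gate, junc, pump, s}.
Cut edges: pump→t (cap 2). Sum = 2.

2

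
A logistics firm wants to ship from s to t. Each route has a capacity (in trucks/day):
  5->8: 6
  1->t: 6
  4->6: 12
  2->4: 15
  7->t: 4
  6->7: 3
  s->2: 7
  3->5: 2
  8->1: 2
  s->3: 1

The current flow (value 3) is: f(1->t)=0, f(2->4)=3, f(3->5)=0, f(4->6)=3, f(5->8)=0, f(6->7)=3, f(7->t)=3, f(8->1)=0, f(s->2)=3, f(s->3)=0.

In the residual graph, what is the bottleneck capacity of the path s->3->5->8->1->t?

1

Residual capacities along the path: s->3: 1, 3->5: 2, 5->8: 6, 8->1: 2, 1->t: 6.
Minimum is 1.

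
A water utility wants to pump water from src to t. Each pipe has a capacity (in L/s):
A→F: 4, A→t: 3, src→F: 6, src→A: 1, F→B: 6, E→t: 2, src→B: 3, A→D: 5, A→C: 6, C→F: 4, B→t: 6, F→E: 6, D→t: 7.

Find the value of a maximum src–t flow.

Augment src→A→t: bottleneck 1. Total 1.
Augment src→B→t: bottleneck 3. Total 4.
Augment src→F→B→t: bottleneck 3. Total 7.
Augment src→F→E→t: bottleneck 2. Total 9.
No augmenting path remains in the residual graph.

9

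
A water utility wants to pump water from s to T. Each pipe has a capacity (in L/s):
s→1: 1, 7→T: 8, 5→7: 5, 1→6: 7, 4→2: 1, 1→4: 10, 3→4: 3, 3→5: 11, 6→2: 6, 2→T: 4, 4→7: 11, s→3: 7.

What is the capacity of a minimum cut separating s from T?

8

Max flow = 8 (via 4 augmenting paths).
In the residual at optimum, the set reachable from s is {s}.
Cut edges: s→1 (cap 1), s→3 (cap 7). Sum = 8.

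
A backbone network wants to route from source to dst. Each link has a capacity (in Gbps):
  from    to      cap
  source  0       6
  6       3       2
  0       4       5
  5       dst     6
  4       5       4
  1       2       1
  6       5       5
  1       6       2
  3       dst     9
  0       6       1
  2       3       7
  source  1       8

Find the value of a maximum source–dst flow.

Augment source->0->4->5->dst: bottleneck 4. Total 4.
Augment source->0->6->5->dst: bottleneck 1. Total 5.
Augment source->1->6->5->dst: bottleneck 1. Total 6.
Augment source->1->6->3->dst: bottleneck 1. Total 7.
Augment source->1->2->3->dst: bottleneck 1. Total 8.
No augmenting path remains in the residual graph.

8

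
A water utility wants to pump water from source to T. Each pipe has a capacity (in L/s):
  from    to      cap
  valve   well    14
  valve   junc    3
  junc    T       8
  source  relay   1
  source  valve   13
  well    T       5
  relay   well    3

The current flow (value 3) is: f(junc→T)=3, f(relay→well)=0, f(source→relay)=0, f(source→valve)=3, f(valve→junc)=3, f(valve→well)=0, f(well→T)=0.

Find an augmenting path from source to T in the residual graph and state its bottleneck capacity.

source→valve→well→T, bottleneck 5

Residual along source→valve→well→T: source→valve: 10, valve→well: 14, well→T: 5.
Bottleneck = min = 5.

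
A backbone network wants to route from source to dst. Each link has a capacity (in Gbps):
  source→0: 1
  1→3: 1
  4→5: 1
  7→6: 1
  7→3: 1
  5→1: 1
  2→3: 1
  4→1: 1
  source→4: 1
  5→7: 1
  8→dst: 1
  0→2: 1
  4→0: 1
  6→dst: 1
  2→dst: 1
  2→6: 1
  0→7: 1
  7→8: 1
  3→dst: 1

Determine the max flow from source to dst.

2

Augment source→0→2→dst: bottleneck 1. Total 1.
Augment source→4→1→3→dst: bottleneck 1. Total 2.
No augmenting path remains in the residual graph.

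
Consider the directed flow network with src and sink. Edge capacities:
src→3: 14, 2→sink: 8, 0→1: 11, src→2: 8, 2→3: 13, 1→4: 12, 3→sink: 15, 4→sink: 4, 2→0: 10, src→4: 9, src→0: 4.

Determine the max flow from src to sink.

26

Augment src→2→sink: bottleneck 8. Total 8.
Augment src→4→sink: bottleneck 4. Total 12.
Augment src→3→sink: bottleneck 14. Total 26.
No augmenting path remains in the residual graph.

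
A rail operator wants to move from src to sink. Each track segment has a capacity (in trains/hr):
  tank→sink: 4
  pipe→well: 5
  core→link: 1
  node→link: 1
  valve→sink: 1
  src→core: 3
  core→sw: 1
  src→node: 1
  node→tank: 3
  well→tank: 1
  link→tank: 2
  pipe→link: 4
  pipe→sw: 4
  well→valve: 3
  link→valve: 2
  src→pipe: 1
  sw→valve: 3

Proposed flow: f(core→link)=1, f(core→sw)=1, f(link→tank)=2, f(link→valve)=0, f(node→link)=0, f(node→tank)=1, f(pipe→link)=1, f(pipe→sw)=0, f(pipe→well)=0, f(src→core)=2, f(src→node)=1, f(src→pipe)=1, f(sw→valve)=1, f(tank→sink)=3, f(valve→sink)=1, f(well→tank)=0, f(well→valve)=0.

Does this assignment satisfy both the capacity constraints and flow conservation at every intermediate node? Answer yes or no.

Every edge has 0 ≤ f(e) ≤ cap(e).
At each intermediate node, inflow equals outflow.

Yes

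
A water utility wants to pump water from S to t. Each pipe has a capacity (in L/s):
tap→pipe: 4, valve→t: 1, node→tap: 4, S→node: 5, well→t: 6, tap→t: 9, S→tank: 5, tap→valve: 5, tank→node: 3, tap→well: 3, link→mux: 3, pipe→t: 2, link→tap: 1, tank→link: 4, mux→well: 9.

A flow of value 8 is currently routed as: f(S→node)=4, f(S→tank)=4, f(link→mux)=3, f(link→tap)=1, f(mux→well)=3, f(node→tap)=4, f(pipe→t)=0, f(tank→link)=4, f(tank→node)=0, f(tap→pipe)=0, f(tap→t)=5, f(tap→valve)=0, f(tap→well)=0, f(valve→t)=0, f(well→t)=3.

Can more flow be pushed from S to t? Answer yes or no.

Residual reachable from S: {S, node, tank}; t is not reachable.
Saturated cut: tank→link, node→tap with total capacity 8 = current flow value. Flow is maximum.

No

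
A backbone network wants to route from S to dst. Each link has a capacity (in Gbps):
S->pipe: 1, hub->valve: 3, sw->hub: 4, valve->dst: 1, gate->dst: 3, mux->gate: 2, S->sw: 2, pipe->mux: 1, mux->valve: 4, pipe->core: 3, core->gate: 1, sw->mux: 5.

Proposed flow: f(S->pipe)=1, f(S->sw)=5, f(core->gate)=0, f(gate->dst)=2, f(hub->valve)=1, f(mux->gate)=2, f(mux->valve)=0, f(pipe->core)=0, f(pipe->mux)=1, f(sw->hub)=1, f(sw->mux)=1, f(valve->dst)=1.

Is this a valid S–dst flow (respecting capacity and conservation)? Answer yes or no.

No

Capacity violated on S->sw: flow 5 > capacity 2.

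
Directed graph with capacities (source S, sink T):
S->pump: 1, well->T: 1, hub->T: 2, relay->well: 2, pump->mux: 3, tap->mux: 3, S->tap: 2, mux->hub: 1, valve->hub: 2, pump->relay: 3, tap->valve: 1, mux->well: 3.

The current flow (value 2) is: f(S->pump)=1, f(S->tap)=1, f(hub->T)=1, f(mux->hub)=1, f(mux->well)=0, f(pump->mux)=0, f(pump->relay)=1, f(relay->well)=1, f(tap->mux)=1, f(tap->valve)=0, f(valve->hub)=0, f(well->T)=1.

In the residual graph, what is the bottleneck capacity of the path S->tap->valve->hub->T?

Residual capacities along the path: S->tap: 1, tap->valve: 1, valve->hub: 2, hub->T: 1.
Minimum is 1.

1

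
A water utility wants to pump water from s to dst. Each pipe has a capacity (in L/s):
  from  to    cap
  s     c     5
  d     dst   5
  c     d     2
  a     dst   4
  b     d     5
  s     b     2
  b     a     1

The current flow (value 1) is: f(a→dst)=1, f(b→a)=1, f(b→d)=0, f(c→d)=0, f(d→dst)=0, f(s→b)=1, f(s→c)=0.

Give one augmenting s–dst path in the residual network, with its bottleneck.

Residual along s→b→d→dst: s→b: 1, b→d: 5, d→dst: 5.
Bottleneck = min = 1.

s→b→d→dst, bottleneck 1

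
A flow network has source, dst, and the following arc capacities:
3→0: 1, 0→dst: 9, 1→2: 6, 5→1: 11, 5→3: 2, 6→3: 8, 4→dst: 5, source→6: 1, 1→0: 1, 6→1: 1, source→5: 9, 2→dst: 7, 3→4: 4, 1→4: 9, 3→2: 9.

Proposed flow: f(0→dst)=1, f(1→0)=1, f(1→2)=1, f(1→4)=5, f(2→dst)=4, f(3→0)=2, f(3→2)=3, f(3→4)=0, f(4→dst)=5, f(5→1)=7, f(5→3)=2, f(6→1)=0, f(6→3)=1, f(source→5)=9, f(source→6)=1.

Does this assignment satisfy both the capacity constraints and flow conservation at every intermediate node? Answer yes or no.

Capacity violated on 3→0: flow 2 > capacity 1.

No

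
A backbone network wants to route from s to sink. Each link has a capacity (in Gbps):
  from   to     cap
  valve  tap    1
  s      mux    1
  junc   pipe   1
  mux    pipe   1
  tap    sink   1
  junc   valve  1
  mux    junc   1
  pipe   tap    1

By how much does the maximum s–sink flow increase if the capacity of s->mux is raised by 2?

Original max flow = 1.
Even with extra capacity on s->mux, another cut of capacity 1 remains binding.
New max flow = 1. Increase = 0.

0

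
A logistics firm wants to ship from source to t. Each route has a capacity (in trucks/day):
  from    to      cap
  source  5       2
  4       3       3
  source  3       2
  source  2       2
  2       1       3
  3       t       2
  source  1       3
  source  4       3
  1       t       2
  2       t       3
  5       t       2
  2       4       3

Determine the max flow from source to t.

Augment source->2->t: bottleneck 2. Total 2.
Augment source->5->t: bottleneck 2. Total 4.
Augment source->1->t: bottleneck 2. Total 6.
Augment source->3->t: bottleneck 2. Total 8.
No augmenting path remains in the residual graph.

8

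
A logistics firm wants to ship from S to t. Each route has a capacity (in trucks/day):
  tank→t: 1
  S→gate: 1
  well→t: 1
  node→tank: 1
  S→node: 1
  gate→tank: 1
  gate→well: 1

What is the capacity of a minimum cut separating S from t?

Max flow = 2 (via 2 augmenting paths).
In the residual at optimum, the set reachable from S is {S}.
Cut edges: S→node (cap 1), S→gate (cap 1). Sum = 2.

2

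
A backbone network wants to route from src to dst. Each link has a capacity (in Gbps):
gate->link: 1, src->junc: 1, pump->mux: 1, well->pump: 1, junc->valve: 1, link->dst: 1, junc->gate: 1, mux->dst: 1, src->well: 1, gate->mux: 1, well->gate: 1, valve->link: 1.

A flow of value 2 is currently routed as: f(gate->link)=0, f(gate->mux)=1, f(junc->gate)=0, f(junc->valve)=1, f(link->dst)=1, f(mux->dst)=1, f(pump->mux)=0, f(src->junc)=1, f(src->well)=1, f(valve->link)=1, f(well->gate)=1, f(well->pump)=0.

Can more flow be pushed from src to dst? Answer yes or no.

Residual reachable from src: {src}; dst is not reachable.
Saturated cut: src->junc, src->well with total capacity 2 = current flow value. Flow is maximum.

No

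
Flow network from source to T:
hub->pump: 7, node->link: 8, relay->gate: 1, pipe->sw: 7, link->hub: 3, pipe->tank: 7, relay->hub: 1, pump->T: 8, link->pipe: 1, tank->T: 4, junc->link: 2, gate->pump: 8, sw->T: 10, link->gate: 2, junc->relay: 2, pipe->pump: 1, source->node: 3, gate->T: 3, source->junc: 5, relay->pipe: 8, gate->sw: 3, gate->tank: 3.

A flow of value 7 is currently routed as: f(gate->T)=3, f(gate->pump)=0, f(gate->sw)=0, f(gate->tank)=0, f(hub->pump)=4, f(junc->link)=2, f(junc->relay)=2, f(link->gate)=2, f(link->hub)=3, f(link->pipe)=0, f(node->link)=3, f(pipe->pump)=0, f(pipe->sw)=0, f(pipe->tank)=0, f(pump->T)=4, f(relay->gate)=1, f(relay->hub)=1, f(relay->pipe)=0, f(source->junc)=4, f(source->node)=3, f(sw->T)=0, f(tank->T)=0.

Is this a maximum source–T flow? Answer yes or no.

Residual reachable from source: {junc, source}; T is not reachable.
Saturated cut: source->node, junc->relay, junc->link with total capacity 7 = current flow value. Flow is maximum.

Yes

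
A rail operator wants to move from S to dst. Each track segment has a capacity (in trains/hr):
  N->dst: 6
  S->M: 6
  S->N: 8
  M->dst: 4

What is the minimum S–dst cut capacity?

Max flow = 10 (via 2 augmenting paths).
In the residual at optimum, the set reachable from S is {M, N, S}.
Cut edges: N->dst (cap 6), M->dst (cap 4). Sum = 10.

10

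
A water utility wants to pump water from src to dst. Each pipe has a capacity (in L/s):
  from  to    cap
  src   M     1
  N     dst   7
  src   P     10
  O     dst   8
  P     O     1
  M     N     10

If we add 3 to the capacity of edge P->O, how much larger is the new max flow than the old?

3

Original max flow = 2.
After raising cap(P->O), augmenting paths through that edge carry 3 more units.
New max flow = 5. Increase = 3.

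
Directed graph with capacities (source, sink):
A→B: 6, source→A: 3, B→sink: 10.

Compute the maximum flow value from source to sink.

Augment source→A→B→sink: bottleneck 3. Total 3.
No augmenting path remains in the residual graph.

3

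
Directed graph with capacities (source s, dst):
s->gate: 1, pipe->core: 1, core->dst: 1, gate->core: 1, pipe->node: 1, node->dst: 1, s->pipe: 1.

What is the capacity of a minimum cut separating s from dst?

2

Max flow = 2 (via 2 augmenting paths).
In the residual at optimum, the set reachable from s is {s}.
Cut edges: s->gate (cap 1), s->pipe (cap 1). Sum = 2.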